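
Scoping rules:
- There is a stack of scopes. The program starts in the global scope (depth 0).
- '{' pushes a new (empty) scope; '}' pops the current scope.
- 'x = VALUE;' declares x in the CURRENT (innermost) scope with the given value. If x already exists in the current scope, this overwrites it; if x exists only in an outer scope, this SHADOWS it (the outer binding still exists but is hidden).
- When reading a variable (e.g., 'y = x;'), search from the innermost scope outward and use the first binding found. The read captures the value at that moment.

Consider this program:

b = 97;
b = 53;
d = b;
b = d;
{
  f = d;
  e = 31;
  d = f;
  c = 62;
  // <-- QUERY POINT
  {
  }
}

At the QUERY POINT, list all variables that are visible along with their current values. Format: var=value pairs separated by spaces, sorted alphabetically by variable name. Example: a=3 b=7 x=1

Step 1: declare b=97 at depth 0
Step 2: declare b=53 at depth 0
Step 3: declare d=(read b)=53 at depth 0
Step 4: declare b=(read d)=53 at depth 0
Step 5: enter scope (depth=1)
Step 6: declare f=(read d)=53 at depth 1
Step 7: declare e=31 at depth 1
Step 8: declare d=(read f)=53 at depth 1
Step 9: declare c=62 at depth 1
Visible at query point: b=53 c=62 d=53 e=31 f=53

Answer: b=53 c=62 d=53 e=31 f=53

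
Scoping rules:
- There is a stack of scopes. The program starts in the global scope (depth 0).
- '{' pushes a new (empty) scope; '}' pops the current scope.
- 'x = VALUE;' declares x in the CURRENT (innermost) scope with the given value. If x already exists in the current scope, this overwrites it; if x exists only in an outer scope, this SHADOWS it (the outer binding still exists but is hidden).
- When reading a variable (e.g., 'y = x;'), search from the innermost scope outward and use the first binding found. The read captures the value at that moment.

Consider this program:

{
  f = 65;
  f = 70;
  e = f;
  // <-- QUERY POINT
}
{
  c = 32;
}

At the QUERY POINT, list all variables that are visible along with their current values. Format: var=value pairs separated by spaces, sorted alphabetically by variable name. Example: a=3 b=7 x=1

Answer: e=70 f=70

Derivation:
Step 1: enter scope (depth=1)
Step 2: declare f=65 at depth 1
Step 3: declare f=70 at depth 1
Step 4: declare e=(read f)=70 at depth 1
Visible at query point: e=70 f=70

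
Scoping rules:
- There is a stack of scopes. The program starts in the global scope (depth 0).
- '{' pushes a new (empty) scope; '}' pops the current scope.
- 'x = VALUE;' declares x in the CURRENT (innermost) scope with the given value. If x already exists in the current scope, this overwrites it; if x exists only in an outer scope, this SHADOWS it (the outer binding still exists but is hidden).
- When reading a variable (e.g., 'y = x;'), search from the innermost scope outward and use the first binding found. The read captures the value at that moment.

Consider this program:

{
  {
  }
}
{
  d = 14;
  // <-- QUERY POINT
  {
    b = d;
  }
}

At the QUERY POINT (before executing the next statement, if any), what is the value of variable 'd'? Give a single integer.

Step 1: enter scope (depth=1)
Step 2: enter scope (depth=2)
Step 3: exit scope (depth=1)
Step 4: exit scope (depth=0)
Step 5: enter scope (depth=1)
Step 6: declare d=14 at depth 1
Visible at query point: d=14

Answer: 14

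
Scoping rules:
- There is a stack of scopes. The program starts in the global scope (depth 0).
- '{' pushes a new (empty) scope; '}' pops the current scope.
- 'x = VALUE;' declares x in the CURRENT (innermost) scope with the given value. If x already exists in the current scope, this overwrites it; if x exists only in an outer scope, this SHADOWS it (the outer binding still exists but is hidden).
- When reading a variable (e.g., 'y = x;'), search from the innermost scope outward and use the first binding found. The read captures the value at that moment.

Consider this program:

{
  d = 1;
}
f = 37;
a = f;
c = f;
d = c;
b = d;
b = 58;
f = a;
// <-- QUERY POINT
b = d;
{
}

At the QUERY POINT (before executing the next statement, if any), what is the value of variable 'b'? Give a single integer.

Step 1: enter scope (depth=1)
Step 2: declare d=1 at depth 1
Step 3: exit scope (depth=0)
Step 4: declare f=37 at depth 0
Step 5: declare a=(read f)=37 at depth 0
Step 6: declare c=(read f)=37 at depth 0
Step 7: declare d=(read c)=37 at depth 0
Step 8: declare b=(read d)=37 at depth 0
Step 9: declare b=58 at depth 0
Step 10: declare f=(read a)=37 at depth 0
Visible at query point: a=37 b=58 c=37 d=37 f=37

Answer: 58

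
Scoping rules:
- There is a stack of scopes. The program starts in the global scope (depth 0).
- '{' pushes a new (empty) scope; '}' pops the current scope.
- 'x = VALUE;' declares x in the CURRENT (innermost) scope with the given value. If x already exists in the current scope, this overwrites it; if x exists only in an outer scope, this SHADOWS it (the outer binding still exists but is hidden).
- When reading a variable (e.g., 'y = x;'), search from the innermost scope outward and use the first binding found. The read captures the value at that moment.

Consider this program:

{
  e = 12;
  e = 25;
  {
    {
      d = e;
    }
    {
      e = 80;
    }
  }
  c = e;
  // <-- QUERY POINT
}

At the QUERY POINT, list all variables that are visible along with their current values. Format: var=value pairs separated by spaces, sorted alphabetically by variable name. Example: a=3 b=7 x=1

Answer: c=25 e=25

Derivation:
Step 1: enter scope (depth=1)
Step 2: declare e=12 at depth 1
Step 3: declare e=25 at depth 1
Step 4: enter scope (depth=2)
Step 5: enter scope (depth=3)
Step 6: declare d=(read e)=25 at depth 3
Step 7: exit scope (depth=2)
Step 8: enter scope (depth=3)
Step 9: declare e=80 at depth 3
Step 10: exit scope (depth=2)
Step 11: exit scope (depth=1)
Step 12: declare c=(read e)=25 at depth 1
Visible at query point: c=25 e=25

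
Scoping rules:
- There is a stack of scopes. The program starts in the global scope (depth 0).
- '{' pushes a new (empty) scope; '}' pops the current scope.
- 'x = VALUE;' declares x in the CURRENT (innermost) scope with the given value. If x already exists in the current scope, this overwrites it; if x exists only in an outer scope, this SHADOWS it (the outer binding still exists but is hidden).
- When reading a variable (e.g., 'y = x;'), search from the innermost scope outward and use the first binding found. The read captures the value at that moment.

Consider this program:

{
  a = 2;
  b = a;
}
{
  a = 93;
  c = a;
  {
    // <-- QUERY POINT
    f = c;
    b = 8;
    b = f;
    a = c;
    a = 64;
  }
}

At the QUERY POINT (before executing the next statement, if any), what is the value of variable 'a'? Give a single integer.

Answer: 93

Derivation:
Step 1: enter scope (depth=1)
Step 2: declare a=2 at depth 1
Step 3: declare b=(read a)=2 at depth 1
Step 4: exit scope (depth=0)
Step 5: enter scope (depth=1)
Step 6: declare a=93 at depth 1
Step 7: declare c=(read a)=93 at depth 1
Step 8: enter scope (depth=2)
Visible at query point: a=93 c=93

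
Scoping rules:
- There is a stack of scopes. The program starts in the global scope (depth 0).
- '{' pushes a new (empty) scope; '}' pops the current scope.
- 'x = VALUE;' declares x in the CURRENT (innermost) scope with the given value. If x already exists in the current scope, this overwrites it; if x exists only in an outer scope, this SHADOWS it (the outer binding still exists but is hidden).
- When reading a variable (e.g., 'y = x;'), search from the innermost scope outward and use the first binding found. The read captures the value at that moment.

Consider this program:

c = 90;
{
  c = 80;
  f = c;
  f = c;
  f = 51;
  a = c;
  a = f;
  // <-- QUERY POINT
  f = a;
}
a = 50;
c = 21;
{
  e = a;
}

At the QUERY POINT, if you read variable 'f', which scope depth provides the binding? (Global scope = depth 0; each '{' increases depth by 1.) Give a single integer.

Answer: 1

Derivation:
Step 1: declare c=90 at depth 0
Step 2: enter scope (depth=1)
Step 3: declare c=80 at depth 1
Step 4: declare f=(read c)=80 at depth 1
Step 5: declare f=(read c)=80 at depth 1
Step 6: declare f=51 at depth 1
Step 7: declare a=(read c)=80 at depth 1
Step 8: declare a=(read f)=51 at depth 1
Visible at query point: a=51 c=80 f=51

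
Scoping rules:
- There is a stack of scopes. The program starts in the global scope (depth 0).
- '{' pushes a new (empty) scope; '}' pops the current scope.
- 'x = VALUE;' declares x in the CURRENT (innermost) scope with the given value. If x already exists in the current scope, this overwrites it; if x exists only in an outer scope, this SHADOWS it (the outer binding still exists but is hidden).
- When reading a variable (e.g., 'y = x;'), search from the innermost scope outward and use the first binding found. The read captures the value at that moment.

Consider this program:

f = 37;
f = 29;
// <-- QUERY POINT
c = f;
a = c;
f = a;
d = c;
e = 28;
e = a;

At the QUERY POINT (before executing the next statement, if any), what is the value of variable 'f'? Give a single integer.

Answer: 29

Derivation:
Step 1: declare f=37 at depth 0
Step 2: declare f=29 at depth 0
Visible at query point: f=29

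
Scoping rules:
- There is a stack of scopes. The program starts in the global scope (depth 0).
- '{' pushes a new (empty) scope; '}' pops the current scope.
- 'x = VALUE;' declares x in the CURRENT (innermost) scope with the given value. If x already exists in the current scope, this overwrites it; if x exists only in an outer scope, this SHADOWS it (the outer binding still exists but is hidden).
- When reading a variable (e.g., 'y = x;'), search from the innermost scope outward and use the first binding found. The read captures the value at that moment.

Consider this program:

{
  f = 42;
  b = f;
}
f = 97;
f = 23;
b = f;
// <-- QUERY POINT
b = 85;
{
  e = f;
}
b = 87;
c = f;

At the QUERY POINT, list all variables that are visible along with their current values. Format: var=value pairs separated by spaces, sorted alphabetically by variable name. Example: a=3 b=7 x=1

Answer: b=23 f=23

Derivation:
Step 1: enter scope (depth=1)
Step 2: declare f=42 at depth 1
Step 3: declare b=(read f)=42 at depth 1
Step 4: exit scope (depth=0)
Step 5: declare f=97 at depth 0
Step 6: declare f=23 at depth 0
Step 7: declare b=(read f)=23 at depth 0
Visible at query point: b=23 f=23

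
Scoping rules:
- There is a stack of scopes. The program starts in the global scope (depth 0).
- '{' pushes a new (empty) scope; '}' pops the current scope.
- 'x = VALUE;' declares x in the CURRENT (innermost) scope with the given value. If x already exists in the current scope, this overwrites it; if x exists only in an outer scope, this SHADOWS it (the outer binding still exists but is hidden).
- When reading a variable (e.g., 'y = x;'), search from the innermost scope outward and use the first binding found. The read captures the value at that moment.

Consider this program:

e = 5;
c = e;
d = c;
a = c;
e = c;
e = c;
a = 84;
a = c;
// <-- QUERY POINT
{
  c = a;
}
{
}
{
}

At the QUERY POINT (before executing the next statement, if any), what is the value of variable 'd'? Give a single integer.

Answer: 5

Derivation:
Step 1: declare e=5 at depth 0
Step 2: declare c=(read e)=5 at depth 0
Step 3: declare d=(read c)=5 at depth 0
Step 4: declare a=(read c)=5 at depth 0
Step 5: declare e=(read c)=5 at depth 0
Step 6: declare e=(read c)=5 at depth 0
Step 7: declare a=84 at depth 0
Step 8: declare a=(read c)=5 at depth 0
Visible at query point: a=5 c=5 d=5 e=5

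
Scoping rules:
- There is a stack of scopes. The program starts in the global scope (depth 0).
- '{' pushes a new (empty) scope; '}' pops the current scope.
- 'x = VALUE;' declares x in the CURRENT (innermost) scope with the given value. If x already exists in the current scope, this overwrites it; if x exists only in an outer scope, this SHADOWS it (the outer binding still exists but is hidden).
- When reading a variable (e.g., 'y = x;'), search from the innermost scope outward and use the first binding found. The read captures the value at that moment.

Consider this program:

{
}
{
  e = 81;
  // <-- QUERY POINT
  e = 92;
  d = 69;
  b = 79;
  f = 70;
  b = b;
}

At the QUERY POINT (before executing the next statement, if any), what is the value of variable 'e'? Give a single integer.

Answer: 81

Derivation:
Step 1: enter scope (depth=1)
Step 2: exit scope (depth=0)
Step 3: enter scope (depth=1)
Step 4: declare e=81 at depth 1
Visible at query point: e=81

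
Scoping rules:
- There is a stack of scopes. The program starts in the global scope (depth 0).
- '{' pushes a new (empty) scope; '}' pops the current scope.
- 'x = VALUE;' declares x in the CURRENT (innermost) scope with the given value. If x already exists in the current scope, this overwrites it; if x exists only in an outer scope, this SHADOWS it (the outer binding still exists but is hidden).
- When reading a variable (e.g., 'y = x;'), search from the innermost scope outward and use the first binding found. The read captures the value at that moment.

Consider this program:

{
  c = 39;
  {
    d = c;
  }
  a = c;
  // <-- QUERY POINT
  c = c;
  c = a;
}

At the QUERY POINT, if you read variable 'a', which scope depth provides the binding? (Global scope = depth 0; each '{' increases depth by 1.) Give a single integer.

Answer: 1

Derivation:
Step 1: enter scope (depth=1)
Step 2: declare c=39 at depth 1
Step 3: enter scope (depth=2)
Step 4: declare d=(read c)=39 at depth 2
Step 5: exit scope (depth=1)
Step 6: declare a=(read c)=39 at depth 1
Visible at query point: a=39 c=39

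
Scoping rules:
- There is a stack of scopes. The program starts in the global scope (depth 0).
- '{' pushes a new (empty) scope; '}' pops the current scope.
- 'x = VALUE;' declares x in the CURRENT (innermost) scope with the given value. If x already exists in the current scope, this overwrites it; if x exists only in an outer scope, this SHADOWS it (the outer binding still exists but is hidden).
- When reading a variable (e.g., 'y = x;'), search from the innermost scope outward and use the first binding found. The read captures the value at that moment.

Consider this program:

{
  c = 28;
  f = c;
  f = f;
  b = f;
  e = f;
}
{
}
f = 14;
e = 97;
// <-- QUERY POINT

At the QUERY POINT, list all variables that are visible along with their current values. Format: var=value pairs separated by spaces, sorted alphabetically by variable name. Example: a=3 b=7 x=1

Answer: e=97 f=14

Derivation:
Step 1: enter scope (depth=1)
Step 2: declare c=28 at depth 1
Step 3: declare f=(read c)=28 at depth 1
Step 4: declare f=(read f)=28 at depth 1
Step 5: declare b=(read f)=28 at depth 1
Step 6: declare e=(read f)=28 at depth 1
Step 7: exit scope (depth=0)
Step 8: enter scope (depth=1)
Step 9: exit scope (depth=0)
Step 10: declare f=14 at depth 0
Step 11: declare e=97 at depth 0
Visible at query point: e=97 f=14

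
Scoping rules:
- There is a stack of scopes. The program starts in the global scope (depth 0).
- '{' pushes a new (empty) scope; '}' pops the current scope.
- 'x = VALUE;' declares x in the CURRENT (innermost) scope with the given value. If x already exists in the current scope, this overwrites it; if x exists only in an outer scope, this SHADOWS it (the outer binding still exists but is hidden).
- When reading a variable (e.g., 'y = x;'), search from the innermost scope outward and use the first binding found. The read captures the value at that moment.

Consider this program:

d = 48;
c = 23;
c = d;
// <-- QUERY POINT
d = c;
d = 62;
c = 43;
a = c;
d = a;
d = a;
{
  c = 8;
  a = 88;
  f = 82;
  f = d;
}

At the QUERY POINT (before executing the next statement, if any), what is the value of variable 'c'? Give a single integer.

Answer: 48

Derivation:
Step 1: declare d=48 at depth 0
Step 2: declare c=23 at depth 0
Step 3: declare c=(read d)=48 at depth 0
Visible at query point: c=48 d=48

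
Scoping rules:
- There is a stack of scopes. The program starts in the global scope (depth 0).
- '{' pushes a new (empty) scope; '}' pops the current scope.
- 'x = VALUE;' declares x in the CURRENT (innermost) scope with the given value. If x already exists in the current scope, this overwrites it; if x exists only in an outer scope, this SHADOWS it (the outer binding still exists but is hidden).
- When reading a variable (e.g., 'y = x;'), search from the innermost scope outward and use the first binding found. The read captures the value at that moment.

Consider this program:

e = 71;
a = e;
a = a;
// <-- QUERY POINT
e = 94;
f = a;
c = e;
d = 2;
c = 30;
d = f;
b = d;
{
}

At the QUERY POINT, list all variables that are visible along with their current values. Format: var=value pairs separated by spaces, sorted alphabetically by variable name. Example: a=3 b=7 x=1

Step 1: declare e=71 at depth 0
Step 2: declare a=(read e)=71 at depth 0
Step 3: declare a=(read a)=71 at depth 0
Visible at query point: a=71 e=71

Answer: a=71 e=71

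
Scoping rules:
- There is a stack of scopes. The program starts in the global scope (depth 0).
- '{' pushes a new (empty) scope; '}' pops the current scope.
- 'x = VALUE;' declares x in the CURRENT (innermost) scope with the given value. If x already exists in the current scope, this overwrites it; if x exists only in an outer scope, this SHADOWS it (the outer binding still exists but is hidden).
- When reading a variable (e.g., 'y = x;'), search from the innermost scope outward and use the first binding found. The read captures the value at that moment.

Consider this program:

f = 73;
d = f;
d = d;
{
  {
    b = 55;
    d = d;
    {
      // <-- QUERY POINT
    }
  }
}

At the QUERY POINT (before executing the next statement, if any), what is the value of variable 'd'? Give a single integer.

Step 1: declare f=73 at depth 0
Step 2: declare d=(read f)=73 at depth 0
Step 3: declare d=(read d)=73 at depth 0
Step 4: enter scope (depth=1)
Step 5: enter scope (depth=2)
Step 6: declare b=55 at depth 2
Step 7: declare d=(read d)=73 at depth 2
Step 8: enter scope (depth=3)
Visible at query point: b=55 d=73 f=73

Answer: 73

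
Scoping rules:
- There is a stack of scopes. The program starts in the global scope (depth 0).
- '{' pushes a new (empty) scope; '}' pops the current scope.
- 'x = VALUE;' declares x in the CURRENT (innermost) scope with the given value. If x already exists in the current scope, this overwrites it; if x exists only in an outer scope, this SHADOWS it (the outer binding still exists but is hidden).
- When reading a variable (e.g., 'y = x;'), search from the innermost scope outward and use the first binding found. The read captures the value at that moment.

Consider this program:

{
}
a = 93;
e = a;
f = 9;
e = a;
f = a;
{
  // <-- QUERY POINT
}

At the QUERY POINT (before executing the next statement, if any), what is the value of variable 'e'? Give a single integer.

Answer: 93

Derivation:
Step 1: enter scope (depth=1)
Step 2: exit scope (depth=0)
Step 3: declare a=93 at depth 0
Step 4: declare e=(read a)=93 at depth 0
Step 5: declare f=9 at depth 0
Step 6: declare e=(read a)=93 at depth 0
Step 7: declare f=(read a)=93 at depth 0
Step 8: enter scope (depth=1)
Visible at query point: a=93 e=93 f=93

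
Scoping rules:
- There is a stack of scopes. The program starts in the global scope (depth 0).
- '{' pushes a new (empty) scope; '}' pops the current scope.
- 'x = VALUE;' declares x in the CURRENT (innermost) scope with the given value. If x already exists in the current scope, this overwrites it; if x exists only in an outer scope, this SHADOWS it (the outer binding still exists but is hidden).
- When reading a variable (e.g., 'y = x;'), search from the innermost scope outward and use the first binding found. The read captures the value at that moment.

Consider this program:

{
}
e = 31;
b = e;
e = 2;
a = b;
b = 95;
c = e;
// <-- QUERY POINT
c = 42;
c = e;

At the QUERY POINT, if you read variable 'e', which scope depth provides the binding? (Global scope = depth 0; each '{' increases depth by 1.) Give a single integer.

Step 1: enter scope (depth=1)
Step 2: exit scope (depth=0)
Step 3: declare e=31 at depth 0
Step 4: declare b=(read e)=31 at depth 0
Step 5: declare e=2 at depth 0
Step 6: declare a=(read b)=31 at depth 0
Step 7: declare b=95 at depth 0
Step 8: declare c=(read e)=2 at depth 0
Visible at query point: a=31 b=95 c=2 e=2

Answer: 0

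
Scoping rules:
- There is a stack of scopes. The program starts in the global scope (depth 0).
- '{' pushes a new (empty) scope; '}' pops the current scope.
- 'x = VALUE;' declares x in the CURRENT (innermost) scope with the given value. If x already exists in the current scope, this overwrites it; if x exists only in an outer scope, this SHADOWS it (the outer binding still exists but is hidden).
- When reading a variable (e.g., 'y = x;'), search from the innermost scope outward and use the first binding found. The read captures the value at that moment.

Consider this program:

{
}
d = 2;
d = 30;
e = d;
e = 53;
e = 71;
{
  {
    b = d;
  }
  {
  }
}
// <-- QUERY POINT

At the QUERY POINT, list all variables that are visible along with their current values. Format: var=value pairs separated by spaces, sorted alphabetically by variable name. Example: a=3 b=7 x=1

Answer: d=30 e=71

Derivation:
Step 1: enter scope (depth=1)
Step 2: exit scope (depth=0)
Step 3: declare d=2 at depth 0
Step 4: declare d=30 at depth 0
Step 5: declare e=(read d)=30 at depth 0
Step 6: declare e=53 at depth 0
Step 7: declare e=71 at depth 0
Step 8: enter scope (depth=1)
Step 9: enter scope (depth=2)
Step 10: declare b=(read d)=30 at depth 2
Step 11: exit scope (depth=1)
Step 12: enter scope (depth=2)
Step 13: exit scope (depth=1)
Step 14: exit scope (depth=0)
Visible at query point: d=30 e=71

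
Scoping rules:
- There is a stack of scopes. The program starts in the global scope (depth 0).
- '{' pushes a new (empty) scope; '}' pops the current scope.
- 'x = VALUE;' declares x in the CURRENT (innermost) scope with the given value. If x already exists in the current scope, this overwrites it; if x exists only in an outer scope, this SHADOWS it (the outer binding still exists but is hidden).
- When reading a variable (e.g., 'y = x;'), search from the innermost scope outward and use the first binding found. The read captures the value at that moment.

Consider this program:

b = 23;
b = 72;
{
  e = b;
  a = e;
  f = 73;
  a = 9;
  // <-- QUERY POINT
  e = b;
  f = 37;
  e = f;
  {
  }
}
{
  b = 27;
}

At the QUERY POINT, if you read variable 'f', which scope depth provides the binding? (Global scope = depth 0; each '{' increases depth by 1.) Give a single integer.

Answer: 1

Derivation:
Step 1: declare b=23 at depth 0
Step 2: declare b=72 at depth 0
Step 3: enter scope (depth=1)
Step 4: declare e=(read b)=72 at depth 1
Step 5: declare a=(read e)=72 at depth 1
Step 6: declare f=73 at depth 1
Step 7: declare a=9 at depth 1
Visible at query point: a=9 b=72 e=72 f=73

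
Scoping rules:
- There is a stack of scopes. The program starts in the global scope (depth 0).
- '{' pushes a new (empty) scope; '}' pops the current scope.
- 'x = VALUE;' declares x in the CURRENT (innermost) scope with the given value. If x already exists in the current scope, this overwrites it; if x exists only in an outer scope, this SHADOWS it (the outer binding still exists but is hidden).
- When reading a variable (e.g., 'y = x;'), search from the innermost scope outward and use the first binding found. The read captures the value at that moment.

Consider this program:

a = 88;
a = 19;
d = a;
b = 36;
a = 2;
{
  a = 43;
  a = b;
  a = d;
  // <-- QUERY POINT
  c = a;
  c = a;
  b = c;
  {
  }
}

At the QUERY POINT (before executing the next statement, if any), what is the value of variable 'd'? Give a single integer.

Step 1: declare a=88 at depth 0
Step 2: declare a=19 at depth 0
Step 3: declare d=(read a)=19 at depth 0
Step 4: declare b=36 at depth 0
Step 5: declare a=2 at depth 0
Step 6: enter scope (depth=1)
Step 7: declare a=43 at depth 1
Step 8: declare a=(read b)=36 at depth 1
Step 9: declare a=(read d)=19 at depth 1
Visible at query point: a=19 b=36 d=19

Answer: 19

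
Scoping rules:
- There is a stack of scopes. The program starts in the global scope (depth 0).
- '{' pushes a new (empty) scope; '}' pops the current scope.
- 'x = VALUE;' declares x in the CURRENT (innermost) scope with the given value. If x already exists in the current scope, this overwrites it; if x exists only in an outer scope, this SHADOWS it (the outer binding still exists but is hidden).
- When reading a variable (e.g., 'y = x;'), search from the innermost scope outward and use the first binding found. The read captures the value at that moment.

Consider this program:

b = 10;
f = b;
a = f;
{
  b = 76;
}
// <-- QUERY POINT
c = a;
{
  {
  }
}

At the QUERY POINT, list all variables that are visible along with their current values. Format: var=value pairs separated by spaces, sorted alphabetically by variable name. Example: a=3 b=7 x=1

Answer: a=10 b=10 f=10

Derivation:
Step 1: declare b=10 at depth 0
Step 2: declare f=(read b)=10 at depth 0
Step 3: declare a=(read f)=10 at depth 0
Step 4: enter scope (depth=1)
Step 5: declare b=76 at depth 1
Step 6: exit scope (depth=0)
Visible at query point: a=10 b=10 f=10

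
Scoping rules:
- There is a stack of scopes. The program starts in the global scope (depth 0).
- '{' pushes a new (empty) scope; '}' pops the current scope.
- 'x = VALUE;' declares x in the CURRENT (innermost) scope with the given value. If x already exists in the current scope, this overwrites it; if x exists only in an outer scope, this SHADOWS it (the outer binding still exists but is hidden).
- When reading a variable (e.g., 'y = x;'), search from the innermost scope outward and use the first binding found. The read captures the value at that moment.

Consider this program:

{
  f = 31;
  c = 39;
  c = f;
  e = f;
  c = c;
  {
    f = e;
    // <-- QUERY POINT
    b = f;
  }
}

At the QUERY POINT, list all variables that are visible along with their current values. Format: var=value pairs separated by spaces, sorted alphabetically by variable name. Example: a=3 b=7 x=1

Answer: c=31 e=31 f=31

Derivation:
Step 1: enter scope (depth=1)
Step 2: declare f=31 at depth 1
Step 3: declare c=39 at depth 1
Step 4: declare c=(read f)=31 at depth 1
Step 5: declare e=(read f)=31 at depth 1
Step 6: declare c=(read c)=31 at depth 1
Step 7: enter scope (depth=2)
Step 8: declare f=(read e)=31 at depth 2
Visible at query point: c=31 e=31 f=31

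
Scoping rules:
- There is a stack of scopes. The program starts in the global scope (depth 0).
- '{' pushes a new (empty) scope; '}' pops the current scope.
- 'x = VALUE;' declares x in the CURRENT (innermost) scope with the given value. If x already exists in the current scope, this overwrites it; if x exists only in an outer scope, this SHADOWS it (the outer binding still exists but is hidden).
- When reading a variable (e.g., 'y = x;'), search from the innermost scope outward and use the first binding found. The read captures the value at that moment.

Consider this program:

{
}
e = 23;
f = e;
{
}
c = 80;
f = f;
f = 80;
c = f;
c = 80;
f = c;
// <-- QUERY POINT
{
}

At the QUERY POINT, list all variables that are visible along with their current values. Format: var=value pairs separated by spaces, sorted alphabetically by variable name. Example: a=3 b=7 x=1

Step 1: enter scope (depth=1)
Step 2: exit scope (depth=0)
Step 3: declare e=23 at depth 0
Step 4: declare f=(read e)=23 at depth 0
Step 5: enter scope (depth=1)
Step 6: exit scope (depth=0)
Step 7: declare c=80 at depth 0
Step 8: declare f=(read f)=23 at depth 0
Step 9: declare f=80 at depth 0
Step 10: declare c=(read f)=80 at depth 0
Step 11: declare c=80 at depth 0
Step 12: declare f=(read c)=80 at depth 0
Visible at query point: c=80 e=23 f=80

Answer: c=80 e=23 f=80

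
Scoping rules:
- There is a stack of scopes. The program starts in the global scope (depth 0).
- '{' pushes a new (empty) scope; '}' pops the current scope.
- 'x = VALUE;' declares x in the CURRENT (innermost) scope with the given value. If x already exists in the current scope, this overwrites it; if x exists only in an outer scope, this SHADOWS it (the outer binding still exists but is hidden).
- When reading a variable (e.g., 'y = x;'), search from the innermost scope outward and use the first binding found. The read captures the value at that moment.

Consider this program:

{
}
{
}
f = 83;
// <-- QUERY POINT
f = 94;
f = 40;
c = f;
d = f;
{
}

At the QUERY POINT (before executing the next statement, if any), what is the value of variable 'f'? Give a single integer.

Step 1: enter scope (depth=1)
Step 2: exit scope (depth=0)
Step 3: enter scope (depth=1)
Step 4: exit scope (depth=0)
Step 5: declare f=83 at depth 0
Visible at query point: f=83

Answer: 83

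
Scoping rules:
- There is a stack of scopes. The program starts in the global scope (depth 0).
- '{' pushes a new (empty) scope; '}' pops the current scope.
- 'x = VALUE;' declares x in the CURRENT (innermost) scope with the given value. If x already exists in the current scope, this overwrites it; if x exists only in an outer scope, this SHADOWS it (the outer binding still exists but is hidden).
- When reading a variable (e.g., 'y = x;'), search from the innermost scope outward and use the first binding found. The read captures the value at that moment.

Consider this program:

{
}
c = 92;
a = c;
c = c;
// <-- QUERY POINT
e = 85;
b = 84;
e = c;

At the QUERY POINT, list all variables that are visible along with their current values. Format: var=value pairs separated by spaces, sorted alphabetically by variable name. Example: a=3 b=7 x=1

Answer: a=92 c=92

Derivation:
Step 1: enter scope (depth=1)
Step 2: exit scope (depth=0)
Step 3: declare c=92 at depth 0
Step 4: declare a=(read c)=92 at depth 0
Step 5: declare c=(read c)=92 at depth 0
Visible at query point: a=92 c=92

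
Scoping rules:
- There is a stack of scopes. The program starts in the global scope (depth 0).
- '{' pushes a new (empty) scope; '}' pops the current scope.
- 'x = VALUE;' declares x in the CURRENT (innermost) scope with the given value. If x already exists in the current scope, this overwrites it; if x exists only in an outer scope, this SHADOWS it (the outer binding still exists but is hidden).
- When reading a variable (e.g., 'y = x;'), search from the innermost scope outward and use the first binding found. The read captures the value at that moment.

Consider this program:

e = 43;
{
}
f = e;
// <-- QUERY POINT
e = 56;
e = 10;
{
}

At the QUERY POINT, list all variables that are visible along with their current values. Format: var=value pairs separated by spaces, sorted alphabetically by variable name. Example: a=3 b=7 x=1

Answer: e=43 f=43

Derivation:
Step 1: declare e=43 at depth 0
Step 2: enter scope (depth=1)
Step 3: exit scope (depth=0)
Step 4: declare f=(read e)=43 at depth 0
Visible at query point: e=43 f=43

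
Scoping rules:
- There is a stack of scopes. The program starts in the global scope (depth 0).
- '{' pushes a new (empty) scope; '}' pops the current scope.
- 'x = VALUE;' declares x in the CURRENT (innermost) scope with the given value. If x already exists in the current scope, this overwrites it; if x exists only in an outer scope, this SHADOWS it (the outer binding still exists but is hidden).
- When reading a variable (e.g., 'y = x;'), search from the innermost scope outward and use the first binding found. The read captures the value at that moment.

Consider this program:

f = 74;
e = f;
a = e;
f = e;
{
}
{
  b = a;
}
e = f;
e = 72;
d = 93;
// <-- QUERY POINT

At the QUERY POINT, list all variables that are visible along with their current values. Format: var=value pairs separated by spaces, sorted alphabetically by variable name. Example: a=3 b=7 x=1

Answer: a=74 d=93 e=72 f=74

Derivation:
Step 1: declare f=74 at depth 0
Step 2: declare e=(read f)=74 at depth 0
Step 3: declare a=(read e)=74 at depth 0
Step 4: declare f=(read e)=74 at depth 0
Step 5: enter scope (depth=1)
Step 6: exit scope (depth=0)
Step 7: enter scope (depth=1)
Step 8: declare b=(read a)=74 at depth 1
Step 9: exit scope (depth=0)
Step 10: declare e=(read f)=74 at depth 0
Step 11: declare e=72 at depth 0
Step 12: declare d=93 at depth 0
Visible at query point: a=74 d=93 e=72 f=74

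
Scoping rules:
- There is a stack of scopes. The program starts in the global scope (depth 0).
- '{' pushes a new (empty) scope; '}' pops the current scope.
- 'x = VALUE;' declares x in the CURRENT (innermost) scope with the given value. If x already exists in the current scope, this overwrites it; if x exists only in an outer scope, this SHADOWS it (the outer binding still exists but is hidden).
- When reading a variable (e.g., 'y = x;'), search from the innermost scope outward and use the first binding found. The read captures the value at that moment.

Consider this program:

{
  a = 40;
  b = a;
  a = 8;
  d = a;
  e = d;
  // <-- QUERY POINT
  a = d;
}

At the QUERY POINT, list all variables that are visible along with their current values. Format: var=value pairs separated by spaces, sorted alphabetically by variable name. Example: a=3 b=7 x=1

Step 1: enter scope (depth=1)
Step 2: declare a=40 at depth 1
Step 3: declare b=(read a)=40 at depth 1
Step 4: declare a=8 at depth 1
Step 5: declare d=(read a)=8 at depth 1
Step 6: declare e=(read d)=8 at depth 1
Visible at query point: a=8 b=40 d=8 e=8

Answer: a=8 b=40 d=8 e=8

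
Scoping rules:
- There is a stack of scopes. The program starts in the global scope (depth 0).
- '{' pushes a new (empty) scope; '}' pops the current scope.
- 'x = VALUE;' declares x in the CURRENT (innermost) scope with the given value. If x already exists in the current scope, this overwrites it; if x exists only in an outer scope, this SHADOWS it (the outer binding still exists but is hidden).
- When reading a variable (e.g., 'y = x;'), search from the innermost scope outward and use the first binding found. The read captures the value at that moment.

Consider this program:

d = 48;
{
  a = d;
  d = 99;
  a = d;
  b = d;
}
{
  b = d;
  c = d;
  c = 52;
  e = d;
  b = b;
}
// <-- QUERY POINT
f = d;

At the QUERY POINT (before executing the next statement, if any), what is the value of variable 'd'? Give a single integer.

Step 1: declare d=48 at depth 0
Step 2: enter scope (depth=1)
Step 3: declare a=(read d)=48 at depth 1
Step 4: declare d=99 at depth 1
Step 5: declare a=(read d)=99 at depth 1
Step 6: declare b=(read d)=99 at depth 1
Step 7: exit scope (depth=0)
Step 8: enter scope (depth=1)
Step 9: declare b=(read d)=48 at depth 1
Step 10: declare c=(read d)=48 at depth 1
Step 11: declare c=52 at depth 1
Step 12: declare e=(read d)=48 at depth 1
Step 13: declare b=(read b)=48 at depth 1
Step 14: exit scope (depth=0)
Visible at query point: d=48

Answer: 48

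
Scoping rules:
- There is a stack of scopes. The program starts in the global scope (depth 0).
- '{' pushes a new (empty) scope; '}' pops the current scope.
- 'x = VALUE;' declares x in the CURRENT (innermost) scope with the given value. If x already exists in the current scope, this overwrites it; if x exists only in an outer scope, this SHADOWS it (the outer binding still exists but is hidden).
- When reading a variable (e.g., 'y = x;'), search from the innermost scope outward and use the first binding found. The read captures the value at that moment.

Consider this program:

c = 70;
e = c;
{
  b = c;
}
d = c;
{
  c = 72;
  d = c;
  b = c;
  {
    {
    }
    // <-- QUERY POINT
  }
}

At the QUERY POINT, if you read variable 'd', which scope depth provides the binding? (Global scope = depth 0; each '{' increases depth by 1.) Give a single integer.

Step 1: declare c=70 at depth 0
Step 2: declare e=(read c)=70 at depth 0
Step 3: enter scope (depth=1)
Step 4: declare b=(read c)=70 at depth 1
Step 5: exit scope (depth=0)
Step 6: declare d=(read c)=70 at depth 0
Step 7: enter scope (depth=1)
Step 8: declare c=72 at depth 1
Step 9: declare d=(read c)=72 at depth 1
Step 10: declare b=(read c)=72 at depth 1
Step 11: enter scope (depth=2)
Step 12: enter scope (depth=3)
Step 13: exit scope (depth=2)
Visible at query point: b=72 c=72 d=72 e=70

Answer: 1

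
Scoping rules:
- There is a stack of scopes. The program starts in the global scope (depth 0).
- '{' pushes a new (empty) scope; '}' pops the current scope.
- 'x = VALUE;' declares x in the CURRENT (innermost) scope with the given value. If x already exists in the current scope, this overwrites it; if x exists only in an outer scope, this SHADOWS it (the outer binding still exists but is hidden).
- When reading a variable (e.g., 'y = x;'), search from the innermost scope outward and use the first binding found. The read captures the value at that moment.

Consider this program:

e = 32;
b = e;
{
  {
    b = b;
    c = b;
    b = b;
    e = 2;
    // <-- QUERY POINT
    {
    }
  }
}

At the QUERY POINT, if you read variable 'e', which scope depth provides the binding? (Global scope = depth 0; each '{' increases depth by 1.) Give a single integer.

Step 1: declare e=32 at depth 0
Step 2: declare b=(read e)=32 at depth 0
Step 3: enter scope (depth=1)
Step 4: enter scope (depth=2)
Step 5: declare b=(read b)=32 at depth 2
Step 6: declare c=(read b)=32 at depth 2
Step 7: declare b=(read b)=32 at depth 2
Step 8: declare e=2 at depth 2
Visible at query point: b=32 c=32 e=2

Answer: 2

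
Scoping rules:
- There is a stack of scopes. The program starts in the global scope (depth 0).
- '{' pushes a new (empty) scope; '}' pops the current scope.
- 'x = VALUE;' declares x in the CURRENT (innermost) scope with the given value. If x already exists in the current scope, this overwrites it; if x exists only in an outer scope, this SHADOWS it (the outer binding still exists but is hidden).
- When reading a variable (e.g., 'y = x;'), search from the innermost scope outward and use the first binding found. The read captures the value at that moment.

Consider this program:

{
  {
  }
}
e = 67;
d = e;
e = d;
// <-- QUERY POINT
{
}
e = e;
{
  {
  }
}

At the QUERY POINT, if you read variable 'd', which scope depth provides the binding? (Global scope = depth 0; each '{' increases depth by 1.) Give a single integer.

Step 1: enter scope (depth=1)
Step 2: enter scope (depth=2)
Step 3: exit scope (depth=1)
Step 4: exit scope (depth=0)
Step 5: declare e=67 at depth 0
Step 6: declare d=(read e)=67 at depth 0
Step 7: declare e=(read d)=67 at depth 0
Visible at query point: d=67 e=67

Answer: 0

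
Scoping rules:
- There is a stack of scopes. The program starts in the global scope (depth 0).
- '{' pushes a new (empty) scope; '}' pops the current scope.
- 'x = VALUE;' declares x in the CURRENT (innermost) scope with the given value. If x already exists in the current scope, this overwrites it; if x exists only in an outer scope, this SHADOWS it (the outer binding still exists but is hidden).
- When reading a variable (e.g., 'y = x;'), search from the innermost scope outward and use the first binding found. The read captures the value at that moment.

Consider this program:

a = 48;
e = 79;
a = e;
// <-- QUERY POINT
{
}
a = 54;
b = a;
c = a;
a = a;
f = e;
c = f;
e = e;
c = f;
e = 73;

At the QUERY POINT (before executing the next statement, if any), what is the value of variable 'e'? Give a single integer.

Answer: 79

Derivation:
Step 1: declare a=48 at depth 0
Step 2: declare e=79 at depth 0
Step 3: declare a=(read e)=79 at depth 0
Visible at query point: a=79 e=79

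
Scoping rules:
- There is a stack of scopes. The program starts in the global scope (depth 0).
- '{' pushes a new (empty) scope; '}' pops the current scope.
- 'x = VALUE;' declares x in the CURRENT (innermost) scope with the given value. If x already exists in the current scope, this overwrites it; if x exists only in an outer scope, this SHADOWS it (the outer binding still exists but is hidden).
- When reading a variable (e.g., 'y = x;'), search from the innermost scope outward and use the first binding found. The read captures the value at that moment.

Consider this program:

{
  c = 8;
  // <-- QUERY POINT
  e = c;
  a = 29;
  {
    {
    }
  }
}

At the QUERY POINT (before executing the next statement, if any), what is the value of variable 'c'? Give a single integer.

Step 1: enter scope (depth=1)
Step 2: declare c=8 at depth 1
Visible at query point: c=8

Answer: 8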